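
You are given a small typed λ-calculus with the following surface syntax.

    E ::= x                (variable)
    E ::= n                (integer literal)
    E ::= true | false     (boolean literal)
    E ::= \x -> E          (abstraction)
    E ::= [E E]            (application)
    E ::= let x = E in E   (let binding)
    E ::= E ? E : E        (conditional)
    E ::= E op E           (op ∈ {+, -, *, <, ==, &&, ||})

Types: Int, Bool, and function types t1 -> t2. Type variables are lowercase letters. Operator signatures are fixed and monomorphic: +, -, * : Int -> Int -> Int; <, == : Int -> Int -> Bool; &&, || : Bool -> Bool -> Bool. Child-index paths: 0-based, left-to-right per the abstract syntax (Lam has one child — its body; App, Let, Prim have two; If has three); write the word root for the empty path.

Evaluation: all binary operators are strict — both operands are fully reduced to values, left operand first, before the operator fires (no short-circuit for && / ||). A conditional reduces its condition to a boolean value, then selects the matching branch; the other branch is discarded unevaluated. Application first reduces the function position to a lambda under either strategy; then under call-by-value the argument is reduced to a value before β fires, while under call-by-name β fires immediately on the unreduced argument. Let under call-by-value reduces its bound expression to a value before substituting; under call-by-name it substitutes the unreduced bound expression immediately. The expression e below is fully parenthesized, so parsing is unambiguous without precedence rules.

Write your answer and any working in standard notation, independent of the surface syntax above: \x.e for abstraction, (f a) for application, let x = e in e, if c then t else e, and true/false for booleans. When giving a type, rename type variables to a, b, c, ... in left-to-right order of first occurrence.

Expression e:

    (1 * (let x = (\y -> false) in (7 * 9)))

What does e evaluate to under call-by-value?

Trace:
step 0: (1 * (let x = (\y.false) in (7 * 9)))
step 1: [let@1] (1 * (7 * 9))
step 2: [delta@1] (1 * 63)
step 3: [delta@root] 63

Answer: 63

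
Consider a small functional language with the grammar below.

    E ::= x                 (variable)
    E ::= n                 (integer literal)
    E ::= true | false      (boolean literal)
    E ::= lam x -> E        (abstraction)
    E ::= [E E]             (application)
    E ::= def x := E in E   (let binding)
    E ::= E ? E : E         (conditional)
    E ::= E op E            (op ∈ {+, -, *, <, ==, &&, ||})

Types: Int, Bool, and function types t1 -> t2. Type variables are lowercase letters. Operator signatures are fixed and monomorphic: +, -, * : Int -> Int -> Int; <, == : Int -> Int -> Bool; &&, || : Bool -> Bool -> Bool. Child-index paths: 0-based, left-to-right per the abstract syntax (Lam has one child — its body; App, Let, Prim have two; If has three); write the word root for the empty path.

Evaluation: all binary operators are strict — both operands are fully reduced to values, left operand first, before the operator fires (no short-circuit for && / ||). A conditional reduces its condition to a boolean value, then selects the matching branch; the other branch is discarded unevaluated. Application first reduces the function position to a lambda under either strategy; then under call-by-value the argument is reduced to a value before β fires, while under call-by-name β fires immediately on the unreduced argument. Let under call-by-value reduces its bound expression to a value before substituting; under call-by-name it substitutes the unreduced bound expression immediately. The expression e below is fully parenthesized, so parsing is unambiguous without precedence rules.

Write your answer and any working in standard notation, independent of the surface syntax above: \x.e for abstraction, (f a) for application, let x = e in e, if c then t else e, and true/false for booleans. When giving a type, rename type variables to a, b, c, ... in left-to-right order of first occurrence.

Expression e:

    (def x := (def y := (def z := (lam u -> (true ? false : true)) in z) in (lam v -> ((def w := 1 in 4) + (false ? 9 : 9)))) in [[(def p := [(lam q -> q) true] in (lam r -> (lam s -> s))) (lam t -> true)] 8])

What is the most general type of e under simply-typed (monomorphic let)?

Working:
  unify Bool ~ Bool
  unify Bool ~ Bool
\u._ : a -> Bool
let z : a -> Bool
z : a -> Bool
let y : a -> Bool
let w : Int
  unify Int ~ Int
  unify Bool ~ Bool
  unify Int ~ Int
  unify Int ~ Int
\v._ : b -> Int
let x : b -> Int
q : c
\q._ : c -> c
  unify c -> c ~ Bool -> d
  unify c ~ Bool
  unify Bool ~ d
_ _ : Bool
let p : Bool
s : f
\s._ : f -> f
\r._ : e -> f -> f
\t._ : g -> Bool
  unify e -> f -> f ~ (g -> Bool) -> h
  unify e ~ g -> Bool
  unify f -> f ~ h
_ _ : f -> f
  unify f -> f ~ Int -> i
  unify f ~ Int
  unify Int ~ i
_ _ : Int

Answer: Int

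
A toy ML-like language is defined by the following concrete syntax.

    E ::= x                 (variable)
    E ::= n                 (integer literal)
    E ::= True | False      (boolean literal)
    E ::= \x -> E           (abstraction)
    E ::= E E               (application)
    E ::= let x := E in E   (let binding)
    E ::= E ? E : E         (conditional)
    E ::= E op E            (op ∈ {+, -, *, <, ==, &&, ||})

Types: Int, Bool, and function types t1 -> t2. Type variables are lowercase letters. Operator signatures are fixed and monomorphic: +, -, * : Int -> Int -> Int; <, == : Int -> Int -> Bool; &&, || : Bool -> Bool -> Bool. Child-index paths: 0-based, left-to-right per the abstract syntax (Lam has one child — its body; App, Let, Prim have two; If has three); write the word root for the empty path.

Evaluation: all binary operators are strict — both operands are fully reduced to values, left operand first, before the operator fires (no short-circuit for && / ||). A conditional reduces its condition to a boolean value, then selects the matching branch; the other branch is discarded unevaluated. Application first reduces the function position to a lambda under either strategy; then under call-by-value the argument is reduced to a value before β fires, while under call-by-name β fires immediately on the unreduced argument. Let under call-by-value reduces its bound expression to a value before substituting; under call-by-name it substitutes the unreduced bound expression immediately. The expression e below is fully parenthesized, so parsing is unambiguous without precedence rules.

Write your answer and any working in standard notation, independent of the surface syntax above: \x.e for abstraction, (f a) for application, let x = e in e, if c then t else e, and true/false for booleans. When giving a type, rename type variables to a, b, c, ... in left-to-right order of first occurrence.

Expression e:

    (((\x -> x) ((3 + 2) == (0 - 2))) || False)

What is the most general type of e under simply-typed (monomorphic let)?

Trace:
x : a
\x._ : a -> a
  unify Int ~ Int
  unify Int ~ Int
  unify Int ~ Int
  unify Int ~ Int
  unify Int ~ Int
  unify Int ~ Int
  unify a -> a ~ Bool -> b
  unify a ~ Bool
  unify Bool ~ b
_ _ : Bool
  unify Bool ~ Bool
  unify Bool ~ Bool

Answer: Bool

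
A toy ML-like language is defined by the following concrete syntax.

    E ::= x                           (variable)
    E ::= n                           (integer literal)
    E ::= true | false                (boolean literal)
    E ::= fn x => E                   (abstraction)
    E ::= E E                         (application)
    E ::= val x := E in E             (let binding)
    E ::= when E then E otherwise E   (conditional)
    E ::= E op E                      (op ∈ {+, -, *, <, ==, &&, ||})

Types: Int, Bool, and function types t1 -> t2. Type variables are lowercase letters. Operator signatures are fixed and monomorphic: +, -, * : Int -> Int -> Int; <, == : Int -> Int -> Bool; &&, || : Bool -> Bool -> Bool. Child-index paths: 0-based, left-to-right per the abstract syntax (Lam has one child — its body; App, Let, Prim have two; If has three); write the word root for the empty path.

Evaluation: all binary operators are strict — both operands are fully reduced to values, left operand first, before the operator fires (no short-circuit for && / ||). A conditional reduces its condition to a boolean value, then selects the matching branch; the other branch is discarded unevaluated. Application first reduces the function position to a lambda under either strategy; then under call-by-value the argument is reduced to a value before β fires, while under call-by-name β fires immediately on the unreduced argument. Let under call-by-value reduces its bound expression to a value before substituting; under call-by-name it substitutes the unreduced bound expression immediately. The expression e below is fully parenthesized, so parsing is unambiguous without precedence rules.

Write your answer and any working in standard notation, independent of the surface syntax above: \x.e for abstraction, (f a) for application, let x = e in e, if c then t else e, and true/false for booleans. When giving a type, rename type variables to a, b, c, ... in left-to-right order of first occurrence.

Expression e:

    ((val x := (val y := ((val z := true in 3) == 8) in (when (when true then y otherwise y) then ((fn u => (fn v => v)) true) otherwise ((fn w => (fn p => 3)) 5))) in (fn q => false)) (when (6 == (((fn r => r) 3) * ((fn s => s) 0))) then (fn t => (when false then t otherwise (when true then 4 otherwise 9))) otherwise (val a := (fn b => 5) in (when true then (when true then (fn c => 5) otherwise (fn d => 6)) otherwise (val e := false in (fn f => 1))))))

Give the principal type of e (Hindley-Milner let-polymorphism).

Answer: Bool

Trace:
let z : Bool
  unify Int ~ Int
  unify Int ~ Int
let y : Bool
  unify Bool ~ Bool
y : Bool
y : Bool
  unify Bool ~ Bool
  unify Bool ~ Bool
v : b
\v._ : b -> b
\u._ : a -> b -> b
  unify a -> b -> b ~ Bool -> c
  unify a ~ Bool
  unify b -> b ~ c
_ _ : b -> b
\p._ : e -> Int
\w._ : d -> e -> Int
  unify d -> e -> Int ~ Int -> f
  unify d ~ Int
  unify e -> Int ~ f
_ _ : e -> Int
  unify b -> b ~ e -> Int
  unify b ~ e
  unify e ~ Int
let x : Int -> Int
\q._ : g -> Bool
  unify Int ~ Int
r : h
\r._ : h -> h
  unify h -> h ~ Int -> i
  unify h ~ Int
  unify Int ~ i
_ _ : Int
  unify Int ~ Int
s : j
\s._ : j -> j
  unify j -> j ~ Int -> k
  unify j ~ Int
  unify Int ~ k
_ _ : Int
  unify Int ~ Int
  unify Int ~ Int
  unify Bool ~ Bool
  unify Bool ~ Bool
t : l
  unify Bool ~ Bool
  unify Int ~ Int
  unify l ~ Int
\t._ : Int -> Int
\b._ : m -> Int
let a : forall. m -> Int
  unify Bool ~ Bool
  unify Bool ~ Bool
\c._ : n -> Int
\d._ : o -> Int
  unify n -> Int ~ o -> Int
  unify n ~ o
  unify Int ~ Int
let e : Bool
\f._ : p -> Int
  unify o -> Int ~ p -> Int
  unify o ~ p
  unify Int ~ Int
  unify Int -> Int ~ p -> Int
  unify Int ~ p
  unify Int ~ Int
  unify g -> Bool ~ (Int -> Int) -> q
  unify g ~ Int -> Int
  unify Bool ~ q
_ _ : Bool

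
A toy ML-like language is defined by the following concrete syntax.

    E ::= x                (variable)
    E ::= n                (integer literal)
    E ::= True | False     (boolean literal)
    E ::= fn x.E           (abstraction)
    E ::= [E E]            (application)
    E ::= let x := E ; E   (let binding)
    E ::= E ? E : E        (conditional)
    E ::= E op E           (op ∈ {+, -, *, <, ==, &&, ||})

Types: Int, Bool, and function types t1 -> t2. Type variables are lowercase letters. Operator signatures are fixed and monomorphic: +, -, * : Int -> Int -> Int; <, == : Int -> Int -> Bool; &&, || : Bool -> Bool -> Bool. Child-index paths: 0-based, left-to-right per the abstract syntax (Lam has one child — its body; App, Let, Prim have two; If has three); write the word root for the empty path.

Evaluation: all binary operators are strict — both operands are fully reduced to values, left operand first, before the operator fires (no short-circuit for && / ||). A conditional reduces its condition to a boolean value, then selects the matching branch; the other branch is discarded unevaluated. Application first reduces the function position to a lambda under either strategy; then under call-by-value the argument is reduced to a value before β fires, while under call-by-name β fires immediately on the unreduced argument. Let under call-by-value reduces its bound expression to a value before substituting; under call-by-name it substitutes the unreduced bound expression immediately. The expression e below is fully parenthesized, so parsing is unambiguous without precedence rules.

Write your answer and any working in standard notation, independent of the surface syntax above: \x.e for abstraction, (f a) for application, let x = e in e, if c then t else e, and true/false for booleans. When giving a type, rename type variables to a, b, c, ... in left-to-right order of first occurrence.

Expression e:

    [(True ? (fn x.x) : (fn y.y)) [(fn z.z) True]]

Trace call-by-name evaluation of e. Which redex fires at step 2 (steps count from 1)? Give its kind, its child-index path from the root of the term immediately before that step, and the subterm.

Answer: beta at root : ((\x.x) ((\z.z) true))

Derivation:
step 0: ((if true then (\x.x) else (\y.y)) ((\z.z) true))
step 1: [if@0] ((\x.x) ((\z.z) true))
step 2: [beta@root] ((\z.z) true)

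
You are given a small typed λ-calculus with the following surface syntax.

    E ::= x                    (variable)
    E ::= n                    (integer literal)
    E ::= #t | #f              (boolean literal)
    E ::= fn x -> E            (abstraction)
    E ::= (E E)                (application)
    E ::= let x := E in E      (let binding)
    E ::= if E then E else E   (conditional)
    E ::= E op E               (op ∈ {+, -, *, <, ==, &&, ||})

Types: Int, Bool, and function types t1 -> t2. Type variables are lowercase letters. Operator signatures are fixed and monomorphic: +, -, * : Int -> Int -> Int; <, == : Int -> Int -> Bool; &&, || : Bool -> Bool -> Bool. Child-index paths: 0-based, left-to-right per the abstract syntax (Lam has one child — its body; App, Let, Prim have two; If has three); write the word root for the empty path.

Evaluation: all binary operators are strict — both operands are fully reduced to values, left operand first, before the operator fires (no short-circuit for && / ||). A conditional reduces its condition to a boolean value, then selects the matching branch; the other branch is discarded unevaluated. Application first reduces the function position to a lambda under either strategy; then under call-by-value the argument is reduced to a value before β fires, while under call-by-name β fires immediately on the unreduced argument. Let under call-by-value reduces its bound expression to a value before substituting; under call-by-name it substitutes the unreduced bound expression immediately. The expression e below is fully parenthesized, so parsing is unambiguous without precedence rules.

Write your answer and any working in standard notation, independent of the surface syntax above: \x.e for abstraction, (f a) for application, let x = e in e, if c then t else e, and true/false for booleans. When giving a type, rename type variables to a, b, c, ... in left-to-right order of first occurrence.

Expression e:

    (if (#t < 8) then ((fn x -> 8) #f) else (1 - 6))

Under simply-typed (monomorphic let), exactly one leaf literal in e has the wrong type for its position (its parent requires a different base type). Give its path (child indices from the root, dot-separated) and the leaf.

Answer: 0.0 : true

Working:
  unify Bool ~ Int
  FAIL: mismatch Bool ~ Int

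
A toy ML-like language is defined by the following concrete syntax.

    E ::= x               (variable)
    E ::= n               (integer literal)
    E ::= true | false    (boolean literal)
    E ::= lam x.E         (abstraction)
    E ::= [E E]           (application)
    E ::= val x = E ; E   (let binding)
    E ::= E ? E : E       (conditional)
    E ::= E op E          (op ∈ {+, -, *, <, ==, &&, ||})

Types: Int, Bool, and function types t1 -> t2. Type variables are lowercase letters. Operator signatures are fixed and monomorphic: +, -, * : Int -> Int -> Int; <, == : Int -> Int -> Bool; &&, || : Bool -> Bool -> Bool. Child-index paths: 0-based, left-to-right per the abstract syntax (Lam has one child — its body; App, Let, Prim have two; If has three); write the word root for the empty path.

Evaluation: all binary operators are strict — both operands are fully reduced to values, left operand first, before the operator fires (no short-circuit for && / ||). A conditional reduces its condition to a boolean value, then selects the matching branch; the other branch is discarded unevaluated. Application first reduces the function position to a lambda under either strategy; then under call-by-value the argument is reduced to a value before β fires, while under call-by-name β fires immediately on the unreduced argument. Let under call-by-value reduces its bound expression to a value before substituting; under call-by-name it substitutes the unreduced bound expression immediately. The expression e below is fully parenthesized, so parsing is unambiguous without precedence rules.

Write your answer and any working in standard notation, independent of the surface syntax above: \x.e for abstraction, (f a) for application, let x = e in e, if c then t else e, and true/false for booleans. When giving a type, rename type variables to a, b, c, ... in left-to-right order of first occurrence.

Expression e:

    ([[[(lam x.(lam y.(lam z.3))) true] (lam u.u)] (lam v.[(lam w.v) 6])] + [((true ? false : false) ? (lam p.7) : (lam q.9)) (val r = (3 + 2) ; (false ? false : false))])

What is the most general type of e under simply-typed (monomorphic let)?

Answer: Int

Derivation:
\z._ : c -> Int
\y._ : b -> c -> Int
\x._ : a -> b -> c -> Int
  unify a -> b -> c -> Int ~ Bool -> d
  unify a ~ Bool
  unify b -> c -> Int ~ d
_ _ : b -> c -> Int
u : e
\u._ : e -> e
  unify b -> c -> Int ~ (e -> e) -> f
  unify b ~ e -> e
  unify c -> Int ~ f
_ _ : c -> Int
v : g
\w._ : h -> g
  unify h -> g ~ Int -> i
  unify h ~ Int
  unify g ~ i
_ _ : i
\v._ : i -> i
  unify c -> Int ~ (i -> i) -> j
  unify c ~ i -> i
  unify Int ~ j
_ _ : Int
  unify Int ~ Int
  unify Bool ~ Bool
  unify Bool ~ Bool
  unify Bool ~ Bool
\p._ : k -> Int
\q._ : l -> Int
  unify k -> Int ~ l -> Int
  unify k ~ l
  unify Int ~ Int
  unify Int ~ Int
  unify Int ~ Int
let r : Int
  unify Bool ~ Bool
  unify Bool ~ Bool
  unify l -> Int ~ Bool -> m
  unify l ~ Bool
  unify Int ~ m
_ _ : Int
  unify Int ~ Int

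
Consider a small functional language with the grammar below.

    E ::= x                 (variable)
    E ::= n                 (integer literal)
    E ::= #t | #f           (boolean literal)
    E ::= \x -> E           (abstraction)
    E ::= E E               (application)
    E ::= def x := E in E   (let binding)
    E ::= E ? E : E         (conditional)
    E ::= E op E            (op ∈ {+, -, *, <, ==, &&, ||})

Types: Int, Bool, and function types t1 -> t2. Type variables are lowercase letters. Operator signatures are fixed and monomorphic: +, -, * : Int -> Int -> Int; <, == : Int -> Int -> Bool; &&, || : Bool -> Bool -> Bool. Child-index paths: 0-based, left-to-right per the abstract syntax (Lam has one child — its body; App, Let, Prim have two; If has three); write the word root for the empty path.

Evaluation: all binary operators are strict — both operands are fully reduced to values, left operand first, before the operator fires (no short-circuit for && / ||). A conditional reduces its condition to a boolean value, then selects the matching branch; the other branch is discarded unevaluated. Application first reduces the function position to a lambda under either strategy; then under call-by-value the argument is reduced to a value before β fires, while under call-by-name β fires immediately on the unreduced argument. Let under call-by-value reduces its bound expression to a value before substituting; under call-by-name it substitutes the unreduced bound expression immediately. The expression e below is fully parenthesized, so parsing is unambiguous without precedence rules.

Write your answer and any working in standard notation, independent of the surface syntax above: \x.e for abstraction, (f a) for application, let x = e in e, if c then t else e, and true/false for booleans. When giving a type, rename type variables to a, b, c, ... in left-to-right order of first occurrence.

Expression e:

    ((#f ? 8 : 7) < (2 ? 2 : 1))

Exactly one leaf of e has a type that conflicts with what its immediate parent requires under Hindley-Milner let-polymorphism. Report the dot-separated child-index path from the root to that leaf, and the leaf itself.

Answer: 1.0 : 2

Working:
  unify Bool ~ Bool
  unify Int ~ Int
  unify Int ~ Int
  unify Int ~ Bool
  FAIL: mismatch Int ~ Bool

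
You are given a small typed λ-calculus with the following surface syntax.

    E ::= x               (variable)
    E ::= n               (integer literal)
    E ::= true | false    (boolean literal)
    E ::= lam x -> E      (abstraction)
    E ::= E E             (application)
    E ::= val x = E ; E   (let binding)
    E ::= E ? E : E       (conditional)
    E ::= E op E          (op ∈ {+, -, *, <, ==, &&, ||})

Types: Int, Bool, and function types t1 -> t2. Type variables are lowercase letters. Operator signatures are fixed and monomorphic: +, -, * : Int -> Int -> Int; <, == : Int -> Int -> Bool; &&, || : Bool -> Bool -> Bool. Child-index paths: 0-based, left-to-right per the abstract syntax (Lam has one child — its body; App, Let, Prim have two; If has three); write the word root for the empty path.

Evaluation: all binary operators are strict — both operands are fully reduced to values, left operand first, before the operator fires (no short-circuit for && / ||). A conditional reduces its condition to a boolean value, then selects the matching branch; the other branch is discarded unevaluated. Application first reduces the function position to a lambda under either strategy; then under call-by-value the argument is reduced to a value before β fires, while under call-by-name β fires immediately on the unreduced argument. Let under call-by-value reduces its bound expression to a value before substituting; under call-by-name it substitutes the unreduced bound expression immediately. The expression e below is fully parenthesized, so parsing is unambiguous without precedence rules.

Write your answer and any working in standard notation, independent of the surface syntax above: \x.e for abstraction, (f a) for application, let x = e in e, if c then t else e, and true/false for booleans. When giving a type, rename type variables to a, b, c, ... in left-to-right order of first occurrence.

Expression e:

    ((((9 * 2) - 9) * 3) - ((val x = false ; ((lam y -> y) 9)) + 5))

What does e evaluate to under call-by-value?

Answer: 13

Trace:
step 0: ((((9 * 2) - 9) * 3) - ((let x = false in ((\y.y) 9)) + 5))
step 1: [delta@0.0.0] (((18 - 9) * 3) - ((let x = false in ((\y.y) 9)) + 5))
step 2: [delta@0.0] ((9 * 3) - ((let x = false in ((\y.y) 9)) + 5))
step 3: [delta@0] (27 - ((let x = false in ((\y.y) 9)) + 5))
step 4: [let@1.0] (27 - (((\y.y) 9) + 5))
step 5: [beta@1.0] (27 - (9 + 5))
step 6: [delta@1] (27 - 14)
step 7: [delta@root] 13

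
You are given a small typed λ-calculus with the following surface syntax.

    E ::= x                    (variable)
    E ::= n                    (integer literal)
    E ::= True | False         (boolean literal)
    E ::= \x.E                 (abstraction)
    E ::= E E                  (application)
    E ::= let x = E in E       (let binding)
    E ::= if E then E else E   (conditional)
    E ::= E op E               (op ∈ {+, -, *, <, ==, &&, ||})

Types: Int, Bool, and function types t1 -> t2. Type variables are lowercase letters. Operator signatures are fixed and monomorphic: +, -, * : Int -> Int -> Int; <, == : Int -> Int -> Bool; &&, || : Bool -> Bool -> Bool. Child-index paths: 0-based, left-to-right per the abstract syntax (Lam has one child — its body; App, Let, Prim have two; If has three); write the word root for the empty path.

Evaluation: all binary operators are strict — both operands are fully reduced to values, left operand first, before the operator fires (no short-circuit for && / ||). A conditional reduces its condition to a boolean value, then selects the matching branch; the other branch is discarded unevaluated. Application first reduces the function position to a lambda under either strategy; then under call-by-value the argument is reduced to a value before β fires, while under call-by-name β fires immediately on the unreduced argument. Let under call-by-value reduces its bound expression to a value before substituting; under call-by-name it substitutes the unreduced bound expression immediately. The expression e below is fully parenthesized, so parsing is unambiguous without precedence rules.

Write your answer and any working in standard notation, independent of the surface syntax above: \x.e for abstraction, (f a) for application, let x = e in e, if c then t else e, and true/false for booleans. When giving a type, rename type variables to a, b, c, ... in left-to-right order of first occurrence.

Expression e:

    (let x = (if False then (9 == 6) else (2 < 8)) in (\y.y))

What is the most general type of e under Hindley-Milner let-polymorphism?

Answer: a -> a

Trace:
  unify Bool ~ Bool
  unify Int ~ Int
  unify Int ~ Int
  unify Int ~ Int
  unify Int ~ Int
  unify Bool ~ Bool
let x : Bool
y : a
\y._ : a -> a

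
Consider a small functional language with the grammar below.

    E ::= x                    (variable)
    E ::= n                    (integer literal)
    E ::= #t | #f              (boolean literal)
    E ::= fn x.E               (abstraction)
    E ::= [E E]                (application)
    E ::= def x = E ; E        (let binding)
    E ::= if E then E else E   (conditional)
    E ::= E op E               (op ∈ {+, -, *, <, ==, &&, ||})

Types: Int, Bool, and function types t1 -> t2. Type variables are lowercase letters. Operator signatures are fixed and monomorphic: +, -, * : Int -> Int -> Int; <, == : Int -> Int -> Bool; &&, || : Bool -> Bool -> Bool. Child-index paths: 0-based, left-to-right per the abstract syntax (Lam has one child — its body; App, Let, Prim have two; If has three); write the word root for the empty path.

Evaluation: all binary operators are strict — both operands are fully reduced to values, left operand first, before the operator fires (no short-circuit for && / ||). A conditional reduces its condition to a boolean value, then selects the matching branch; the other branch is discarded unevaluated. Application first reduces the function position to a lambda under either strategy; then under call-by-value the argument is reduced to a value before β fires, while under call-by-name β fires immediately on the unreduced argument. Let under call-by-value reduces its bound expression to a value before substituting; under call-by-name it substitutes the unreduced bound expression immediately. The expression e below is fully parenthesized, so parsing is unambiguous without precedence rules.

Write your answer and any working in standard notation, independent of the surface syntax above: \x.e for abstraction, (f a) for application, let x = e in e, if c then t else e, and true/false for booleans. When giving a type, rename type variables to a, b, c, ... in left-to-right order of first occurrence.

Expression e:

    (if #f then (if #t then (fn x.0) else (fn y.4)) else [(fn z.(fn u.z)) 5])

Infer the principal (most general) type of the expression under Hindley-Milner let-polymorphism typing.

Trace:
  unify Bool ~ Bool
  unify Bool ~ Bool
\x._ : a -> Int
\y._ : b -> Int
  unify a -> Int ~ b -> Int
  unify a ~ b
  unify Int ~ Int
z : c
\u._ : d -> c
\z._ : c -> d -> c
  unify c -> d -> c ~ Int -> e
  unify c ~ Int
  unify d -> Int ~ e
_ _ : d -> Int
  unify b -> Int ~ d -> Int
  unify b ~ d
  unify Int ~ Int

Answer: a -> Int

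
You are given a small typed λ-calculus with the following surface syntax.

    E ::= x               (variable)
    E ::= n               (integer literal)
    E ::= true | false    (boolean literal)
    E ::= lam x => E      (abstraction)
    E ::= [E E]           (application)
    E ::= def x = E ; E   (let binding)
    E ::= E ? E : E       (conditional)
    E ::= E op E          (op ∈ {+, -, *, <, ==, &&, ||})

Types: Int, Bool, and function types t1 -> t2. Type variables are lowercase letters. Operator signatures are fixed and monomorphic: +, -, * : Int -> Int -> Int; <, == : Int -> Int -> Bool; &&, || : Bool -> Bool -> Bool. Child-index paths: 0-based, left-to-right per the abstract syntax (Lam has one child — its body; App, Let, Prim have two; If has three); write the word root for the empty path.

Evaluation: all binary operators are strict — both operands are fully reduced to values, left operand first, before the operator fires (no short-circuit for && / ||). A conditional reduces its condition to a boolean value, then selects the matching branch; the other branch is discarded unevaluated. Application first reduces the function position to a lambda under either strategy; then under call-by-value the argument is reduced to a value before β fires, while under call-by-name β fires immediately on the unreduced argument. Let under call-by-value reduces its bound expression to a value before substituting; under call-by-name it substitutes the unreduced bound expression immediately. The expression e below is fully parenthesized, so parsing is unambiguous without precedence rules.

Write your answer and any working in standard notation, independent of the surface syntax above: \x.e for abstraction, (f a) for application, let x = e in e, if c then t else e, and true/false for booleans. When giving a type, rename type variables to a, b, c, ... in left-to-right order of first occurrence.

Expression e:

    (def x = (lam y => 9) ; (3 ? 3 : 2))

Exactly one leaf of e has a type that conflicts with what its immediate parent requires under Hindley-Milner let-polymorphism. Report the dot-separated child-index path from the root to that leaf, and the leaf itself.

Trace:
\y._ : a -> Int
let x : forall. a -> Int
  unify Int ~ Bool
  FAIL: mismatch Int ~ Bool

Answer: 1.0 : 3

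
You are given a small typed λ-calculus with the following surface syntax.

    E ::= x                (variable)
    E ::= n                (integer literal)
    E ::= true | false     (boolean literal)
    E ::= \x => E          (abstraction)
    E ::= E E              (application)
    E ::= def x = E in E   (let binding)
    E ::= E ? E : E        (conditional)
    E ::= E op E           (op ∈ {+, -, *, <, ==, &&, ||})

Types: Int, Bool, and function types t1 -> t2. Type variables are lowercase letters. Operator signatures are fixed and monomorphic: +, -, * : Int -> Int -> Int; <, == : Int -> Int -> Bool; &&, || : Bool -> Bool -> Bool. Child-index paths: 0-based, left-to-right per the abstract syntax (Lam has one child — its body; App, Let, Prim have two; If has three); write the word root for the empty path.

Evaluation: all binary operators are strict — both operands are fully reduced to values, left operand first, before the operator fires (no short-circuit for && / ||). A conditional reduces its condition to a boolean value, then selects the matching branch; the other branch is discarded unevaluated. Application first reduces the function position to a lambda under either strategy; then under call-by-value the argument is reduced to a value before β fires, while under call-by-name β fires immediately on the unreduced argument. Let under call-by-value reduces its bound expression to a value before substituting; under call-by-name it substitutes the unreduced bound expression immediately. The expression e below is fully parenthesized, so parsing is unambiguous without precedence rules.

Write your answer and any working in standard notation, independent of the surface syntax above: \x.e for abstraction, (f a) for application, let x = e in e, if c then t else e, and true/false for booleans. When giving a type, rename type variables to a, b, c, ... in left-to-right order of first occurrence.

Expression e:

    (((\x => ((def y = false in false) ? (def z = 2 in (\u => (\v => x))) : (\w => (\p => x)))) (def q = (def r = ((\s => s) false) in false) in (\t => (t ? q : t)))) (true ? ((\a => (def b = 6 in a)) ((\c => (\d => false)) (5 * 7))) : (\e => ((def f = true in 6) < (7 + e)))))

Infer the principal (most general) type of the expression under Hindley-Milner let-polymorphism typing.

Derivation:
let y : Bool
  unify Bool ~ Bool
let z : Int
x : a
\v._ : c -> a
\u._ : b -> c -> a
x : a
\p._ : e -> a
\w._ : d -> e -> a
  unify b -> c -> a ~ d -> e -> a
  unify b ~ d
  unify c -> a ~ e -> a
  unify c ~ e
  unify a ~ a
\x._ : a -> d -> e -> a
s : f
\s._ : f -> f
  unify f -> f ~ Bool -> g
  unify f ~ Bool
  unify Bool ~ g
_ _ : Bool
let r : Bool
let q : Bool
t : h
  unify h ~ Bool
q : Bool
t : Bool
  unify Bool ~ Bool
\t._ : Bool -> Bool
  unify a -> d -> e -> a ~ (Bool -> Bool) -> i
  unify a ~ Bool -> Bool
  unify d -> e -> Bool -> Bool ~ i
_ _ : d -> e -> Bool -> Bool
  unify Bool ~ Bool
let b : Int
a : j
\a._ : j -> j
\d._ : l -> Bool
\c._ : k -> l -> Bool
  unify Int ~ Int
  unify Int ~ Int
  unify k -> l -> Bool ~ Int -> m
  unify k ~ Int
  unify l -> Bool ~ m
_ _ : l -> Bool
  unify j -> j ~ (l -> Bool) -> n
  unify j ~ l -> Bool
  unify l -> Bool ~ n
_ _ : l -> Bool
let f : Bool
  unify Int ~ Int
  unify Int ~ Int
e : o
  unify o ~ Int
  unify Int ~ Int
\e._ : Int -> Bool
  unify l -> Bool ~ Int -> Bool
  unify l ~ Int
  unify Bool ~ Bool
  unify d -> e -> Bool -> Bool ~ (Int -> Bool) -> p
  unify d ~ Int -> Bool
  unify e -> Bool -> Bool ~ p
_ _ : e -> Bool -> Bool

Answer: a -> Bool -> Bool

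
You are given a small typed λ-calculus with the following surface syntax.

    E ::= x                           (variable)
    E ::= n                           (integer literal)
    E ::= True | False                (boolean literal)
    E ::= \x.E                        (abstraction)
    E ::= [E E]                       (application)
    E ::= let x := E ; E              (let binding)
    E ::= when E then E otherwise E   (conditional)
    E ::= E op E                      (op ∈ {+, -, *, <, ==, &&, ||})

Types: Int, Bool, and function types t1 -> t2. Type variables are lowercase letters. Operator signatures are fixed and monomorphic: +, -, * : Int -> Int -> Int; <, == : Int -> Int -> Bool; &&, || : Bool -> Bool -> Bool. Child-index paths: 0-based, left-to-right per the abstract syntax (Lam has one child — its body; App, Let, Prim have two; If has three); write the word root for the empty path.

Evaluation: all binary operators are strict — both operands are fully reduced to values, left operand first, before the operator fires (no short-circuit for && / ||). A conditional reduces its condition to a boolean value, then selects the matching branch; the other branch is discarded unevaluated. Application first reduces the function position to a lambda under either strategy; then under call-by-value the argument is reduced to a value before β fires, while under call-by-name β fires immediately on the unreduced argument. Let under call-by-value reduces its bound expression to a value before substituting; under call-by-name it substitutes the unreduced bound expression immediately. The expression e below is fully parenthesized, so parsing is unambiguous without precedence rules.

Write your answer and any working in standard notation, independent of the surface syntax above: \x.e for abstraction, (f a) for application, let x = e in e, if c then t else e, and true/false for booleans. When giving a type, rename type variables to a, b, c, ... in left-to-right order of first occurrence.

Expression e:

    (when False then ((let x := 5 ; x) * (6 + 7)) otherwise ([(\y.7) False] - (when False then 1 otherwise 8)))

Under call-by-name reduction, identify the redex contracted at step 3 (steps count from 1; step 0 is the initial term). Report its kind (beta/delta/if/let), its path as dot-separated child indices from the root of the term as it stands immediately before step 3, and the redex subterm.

Derivation:
step 0: (if false then ((let x = 5 in x) * (6 + 7)) else (((\y.7) false) - (if false then 1 else 8)))
step 1: [if@root] (((\y.7) false) - (if false then 1 else 8))
step 2: [beta@0] (7 - (if false then 1 else 8))
step 3: [if@1] (7 - 8)

Answer: if at 1 : (if false then 1 else 8)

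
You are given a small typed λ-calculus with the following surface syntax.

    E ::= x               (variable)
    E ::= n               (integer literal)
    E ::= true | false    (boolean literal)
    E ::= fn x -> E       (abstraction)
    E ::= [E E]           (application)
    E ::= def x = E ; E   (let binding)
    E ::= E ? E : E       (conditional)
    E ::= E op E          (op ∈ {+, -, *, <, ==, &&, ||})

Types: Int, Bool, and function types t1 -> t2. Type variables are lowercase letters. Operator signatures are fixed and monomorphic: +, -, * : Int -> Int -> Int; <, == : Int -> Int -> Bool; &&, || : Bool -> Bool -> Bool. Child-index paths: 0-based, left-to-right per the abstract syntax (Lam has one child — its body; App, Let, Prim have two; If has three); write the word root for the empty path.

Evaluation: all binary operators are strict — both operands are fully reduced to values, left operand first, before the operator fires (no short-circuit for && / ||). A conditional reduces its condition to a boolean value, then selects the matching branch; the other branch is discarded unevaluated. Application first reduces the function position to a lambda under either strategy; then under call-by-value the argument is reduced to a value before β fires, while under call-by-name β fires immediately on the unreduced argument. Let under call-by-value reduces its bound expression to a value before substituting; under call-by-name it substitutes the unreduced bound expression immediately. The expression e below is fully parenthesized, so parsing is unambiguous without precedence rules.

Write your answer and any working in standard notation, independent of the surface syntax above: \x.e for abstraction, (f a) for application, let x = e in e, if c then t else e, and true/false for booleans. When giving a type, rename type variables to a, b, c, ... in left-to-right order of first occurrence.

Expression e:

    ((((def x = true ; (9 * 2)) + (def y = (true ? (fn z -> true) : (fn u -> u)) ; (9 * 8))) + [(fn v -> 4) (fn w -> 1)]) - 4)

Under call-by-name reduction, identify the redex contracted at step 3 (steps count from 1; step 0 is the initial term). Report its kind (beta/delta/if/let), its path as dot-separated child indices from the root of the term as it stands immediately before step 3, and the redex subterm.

Working:
step 0: ((((let x = true in (9 * 2)) + (let y = (if true then (\z.true) else (\u.u)) in (9 * 8))) + ((\v.4) (\w.1))) - 4)
step 1: [let@0.0.0] ((((9 * 2) + (let y = (if true then (\z.true) else (\u.u)) in (9 * 8))) + ((\v.4) (\w.1))) - 4)
step 2: [delta@0.0.0] (((18 + (let y = (if true then (\z.true) else (\u.u)) in (9 * 8))) + ((\v.4) (\w.1))) - 4)
step 3: [let@0.0.1] (((18 + (9 * 8)) + ((\v.4) (\w.1))) - 4)

Answer: let at 0.0.1 : (let y = (if true then (\z.true) else (\u.u)) in (9 * 8))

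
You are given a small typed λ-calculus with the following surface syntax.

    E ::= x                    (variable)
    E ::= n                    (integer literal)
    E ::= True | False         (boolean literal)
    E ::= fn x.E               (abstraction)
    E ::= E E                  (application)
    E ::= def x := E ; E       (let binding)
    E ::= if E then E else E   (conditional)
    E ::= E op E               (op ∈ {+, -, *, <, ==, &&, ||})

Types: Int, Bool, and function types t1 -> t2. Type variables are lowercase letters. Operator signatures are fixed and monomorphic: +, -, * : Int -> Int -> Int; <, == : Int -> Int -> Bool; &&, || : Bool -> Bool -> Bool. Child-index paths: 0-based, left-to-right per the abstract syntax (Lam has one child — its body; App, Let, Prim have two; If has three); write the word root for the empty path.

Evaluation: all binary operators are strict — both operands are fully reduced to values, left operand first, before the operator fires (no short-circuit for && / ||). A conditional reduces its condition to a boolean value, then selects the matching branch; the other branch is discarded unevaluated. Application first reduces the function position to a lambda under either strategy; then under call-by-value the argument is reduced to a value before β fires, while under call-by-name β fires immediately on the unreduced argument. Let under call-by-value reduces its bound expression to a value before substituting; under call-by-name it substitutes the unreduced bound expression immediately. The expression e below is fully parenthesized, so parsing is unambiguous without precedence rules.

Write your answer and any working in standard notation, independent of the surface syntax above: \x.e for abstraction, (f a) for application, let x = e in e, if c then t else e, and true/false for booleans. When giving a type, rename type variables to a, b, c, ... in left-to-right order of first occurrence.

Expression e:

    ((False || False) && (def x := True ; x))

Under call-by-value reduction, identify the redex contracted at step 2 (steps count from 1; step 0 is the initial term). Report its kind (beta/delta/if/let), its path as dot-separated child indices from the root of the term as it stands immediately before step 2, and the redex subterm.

Answer: let at 1 : (let x = true in x)

Trace:
step 0: ((false || false) && (let x = true in x))
step 1: [delta@0] (false && (let x = true in x))
step 2: [let@1] (false && true)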